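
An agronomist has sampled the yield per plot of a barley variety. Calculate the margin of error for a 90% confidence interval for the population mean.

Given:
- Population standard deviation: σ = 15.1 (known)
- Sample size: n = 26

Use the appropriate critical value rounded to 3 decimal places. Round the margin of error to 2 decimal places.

The population standard deviation σ is known, so use the z-interval margin of error formula.

For 90% confidence, z* = 1.645 (from standard normal table)

Margin of error formula for z-interval: E = z* × σ/√n

E = 1.645 × 15.1/√26
  = 1.645 × 2.961354
  = 4.8714

Rounded to 2 decimal places:

4.87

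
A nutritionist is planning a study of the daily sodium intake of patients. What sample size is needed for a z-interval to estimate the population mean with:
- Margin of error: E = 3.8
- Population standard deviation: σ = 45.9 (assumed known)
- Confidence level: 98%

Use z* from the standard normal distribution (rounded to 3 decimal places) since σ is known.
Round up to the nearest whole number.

Using z* since population σ is known (z-interval formula).

For 98% confidence, z* = 2.326 (from standard normal table)

Sample size formula for z-interval: n = (z*σ/E)²

n = (2.326 × 45.9 / 3.8)²
  = (28.095632)²
  = 789.3645

Round up to the nearest whole number: n = 790

790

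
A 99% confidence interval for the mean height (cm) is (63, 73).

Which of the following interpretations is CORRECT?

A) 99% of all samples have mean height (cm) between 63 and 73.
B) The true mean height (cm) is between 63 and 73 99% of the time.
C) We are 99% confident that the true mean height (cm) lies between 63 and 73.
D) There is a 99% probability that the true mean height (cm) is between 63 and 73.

A confidence interval represents our confidence in the procedure, not a probability statement about the parameter.

Key concept: If we repeated this sampling process many times and computed a 99% CI each time, about 99% of those intervals would contain the true population parameter.

For this specific interval (63, 73):
- Midpoint (point estimate): 68
- Margin of error: 5

The correct interpretation is the one stating confidence that the true parameter lies in the interval — option C.

C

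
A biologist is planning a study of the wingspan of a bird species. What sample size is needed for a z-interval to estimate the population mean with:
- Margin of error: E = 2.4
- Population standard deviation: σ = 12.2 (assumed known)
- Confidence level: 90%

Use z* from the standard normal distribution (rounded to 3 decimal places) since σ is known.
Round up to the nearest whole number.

Using z* since population σ is known (z-interval formula).

For 90% confidence, z* = 1.645 (from standard normal table)

Sample size formula for z-interval: n = (z*σ/E)²

n = (1.645 × 12.2 / 2.4)²
  = (8.362083)²
  = 69.9244

Round up to the nearest whole number: n = 70

70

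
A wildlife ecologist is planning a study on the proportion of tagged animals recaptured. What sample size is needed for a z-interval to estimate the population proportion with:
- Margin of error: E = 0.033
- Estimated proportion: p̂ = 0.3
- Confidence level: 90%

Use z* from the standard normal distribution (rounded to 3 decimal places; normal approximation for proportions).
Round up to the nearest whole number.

Using z* for proportion z-interval (normal approximation).

For 90% confidence, z* = 1.645 (from standard normal table)

Sample size formula for proportion z-interval: n = z*²p̂(1-p̂)/E²

n = 1.645² × 0.3 × 0.7 / 0.033²
  = 2.706025 × 0.21 / 0.001089
  = 521.8230

Round up to the nearest whole number: n = 522

522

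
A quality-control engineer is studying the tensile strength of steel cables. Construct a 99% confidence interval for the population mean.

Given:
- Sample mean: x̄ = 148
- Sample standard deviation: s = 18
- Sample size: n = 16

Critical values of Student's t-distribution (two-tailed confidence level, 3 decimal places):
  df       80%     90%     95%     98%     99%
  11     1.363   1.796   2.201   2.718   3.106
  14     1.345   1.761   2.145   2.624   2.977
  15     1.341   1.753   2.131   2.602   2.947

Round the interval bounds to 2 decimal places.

The population standard deviation σ is unknown (only the sample standard deviation s is given), so use a t-interval with df = n - 1 = 16 - 1 = 15.

For 99% confidence with df = 15, t* = 2.947 (from t-table)

Standard error: SE = s/√n = 18/√16 = 4.500000

Margin of error: E = t* × SE = 2.947 × 4.500000 = 13.2615

T-interval: x̄ ± E = 148 ± 13.2615 = (134.7385, 161.2615)

Rounded to 2 decimal places:

(134.74, 161.26)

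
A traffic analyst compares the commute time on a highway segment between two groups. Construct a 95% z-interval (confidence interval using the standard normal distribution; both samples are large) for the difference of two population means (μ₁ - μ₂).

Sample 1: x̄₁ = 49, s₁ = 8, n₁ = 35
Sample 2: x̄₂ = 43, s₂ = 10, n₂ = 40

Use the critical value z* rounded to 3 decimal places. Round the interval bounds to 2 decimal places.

Both samples are large (n₁ = 35 ≥ 30, n₂ = 40 ≥ 30), so a z-interval for the difference of means applies.

Point estimate: x̄₁ - x̄₂ = 49 - 43 = 6

Standard error: SE = √(s₁²/n₁ + s₂²/n₂)
= √(8²/35 + 10²/40)
= √(1.828571 + 2.500000)
= 2.080522

For 95% confidence, z* = 1.96 (from standard normal table)
Margin of error: E = z* × SE = 1.96 × 2.080522 = 4.0778

Z-interval: (x̄₁ - x̄₂) ± E = 6 ± 4.0778 = (1.9222, 10.0778)

Rounded to 2 decimal places:

(1.92, 10.08)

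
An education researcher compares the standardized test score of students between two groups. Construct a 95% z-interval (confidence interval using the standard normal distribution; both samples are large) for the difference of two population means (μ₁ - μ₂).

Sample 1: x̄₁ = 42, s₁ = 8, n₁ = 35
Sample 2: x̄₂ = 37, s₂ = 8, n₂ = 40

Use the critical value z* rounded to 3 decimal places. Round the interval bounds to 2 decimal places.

Both samples are large (n₁ = 35 ≥ 30, n₂ = 40 ≥ 30), so a z-interval for the difference of means applies.

Point estimate: x̄₁ - x̄₂ = 42 - 37 = 5

Standard error: SE = √(s₁²/n₁ + s₂²/n₂)
= √(8²/35 + 8²/40)
= √(1.828571 + 1.600000)
= 1.851640

For 95% confidence, z* = 1.96 (from standard normal table)
Margin of error: E = z* × SE = 1.96 × 1.851640 = 3.6292

Z-interval: (x̄₁ - x̄₂) ± E = 5 ± 3.6292 = (1.3708, 8.6292)

Rounded to 2 decimal places:

(1.37, 8.63)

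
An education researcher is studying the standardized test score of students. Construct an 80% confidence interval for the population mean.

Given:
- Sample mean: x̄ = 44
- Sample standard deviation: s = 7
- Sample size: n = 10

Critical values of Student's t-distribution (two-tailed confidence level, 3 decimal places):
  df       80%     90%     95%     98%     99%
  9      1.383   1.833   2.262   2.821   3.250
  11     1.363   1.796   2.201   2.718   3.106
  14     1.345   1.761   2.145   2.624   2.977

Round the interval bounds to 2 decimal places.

The population standard deviation σ is unknown (only the sample standard deviation s is given), so use a t-interval with df = n - 1 = 10 - 1 = 9.

For 80% confidence with df = 9, t* = 1.383 (from t-table)

Standard error: SE = s/√n = 7/√10 = 2.213594

Margin of error: E = t* × SE = 1.383 × 2.213594 = 3.0614

T-interval: x̄ ± E = 44 ± 3.0614 = (40.9386, 47.0614)

Rounded to 2 decimal places:

(40.94, 47.06)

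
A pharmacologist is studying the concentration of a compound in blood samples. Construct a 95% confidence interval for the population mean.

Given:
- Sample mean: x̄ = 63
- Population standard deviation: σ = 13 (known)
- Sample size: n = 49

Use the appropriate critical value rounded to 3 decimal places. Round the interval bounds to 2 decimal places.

The population standard deviation σ is known, so use a z-interval (standard normal critical value).

For 95% confidence, z* = 1.96 (from standard normal table)

Standard error: SE = σ/√n = 13/√49 = 1.857143

Margin of error: E = z* × SE = 1.96 × 1.857143 = 3.6400

Z-interval: x̄ ± E = 63 ± 3.6400 = (59.3600, 66.6400)

Rounded to 2 decimal places:

(59.36, 66.64)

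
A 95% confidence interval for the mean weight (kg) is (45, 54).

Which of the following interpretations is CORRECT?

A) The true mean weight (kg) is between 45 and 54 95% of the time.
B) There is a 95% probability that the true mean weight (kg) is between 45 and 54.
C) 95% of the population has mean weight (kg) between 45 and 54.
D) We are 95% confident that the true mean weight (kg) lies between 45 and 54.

A confidence interval represents our confidence in the procedure, not a probability statement about the parameter.

Key concept: If we repeated this sampling process many times and computed a 95% CI each time, about 95% of those intervals would contain the true population parameter.

For this specific interval (45, 54):
- Midpoint (point estimate): 49.5
- Margin of error: 4.5

The correct interpretation is the one stating confidence that the true parameter lies in the interval — option D.

D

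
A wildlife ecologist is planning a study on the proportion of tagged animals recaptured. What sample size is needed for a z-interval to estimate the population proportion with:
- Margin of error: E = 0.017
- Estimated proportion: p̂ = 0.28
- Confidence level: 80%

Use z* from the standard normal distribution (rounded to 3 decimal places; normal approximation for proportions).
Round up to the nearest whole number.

Using z* for proportion z-interval (normal approximation).

For 80% confidence, z* = 1.282 (from standard normal table)

Sample size formula for proportion z-interval: n = z*²p̂(1-p̂)/E²

n = 1.282² × 0.28 × 0.72 / 0.017²
  = 1.643524 × 0.2016 / 0.000289
  = 1146.4859

Round up to the nearest whole number: n = 1147

1147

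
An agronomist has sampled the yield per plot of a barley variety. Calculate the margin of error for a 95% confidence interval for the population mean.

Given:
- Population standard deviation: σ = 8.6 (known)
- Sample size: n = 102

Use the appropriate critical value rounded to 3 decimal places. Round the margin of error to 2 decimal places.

The population standard deviation σ is known, so use the z-interval margin of error formula.

For 95% confidence, z* = 1.96 (from standard normal table)

Margin of error formula for z-interval: E = z* × σ/√n

E = 1.96 × 8.6/√102
  = 1.96 × 0.851527
  = 1.6690

Rounded to 2 decimal places:

1.67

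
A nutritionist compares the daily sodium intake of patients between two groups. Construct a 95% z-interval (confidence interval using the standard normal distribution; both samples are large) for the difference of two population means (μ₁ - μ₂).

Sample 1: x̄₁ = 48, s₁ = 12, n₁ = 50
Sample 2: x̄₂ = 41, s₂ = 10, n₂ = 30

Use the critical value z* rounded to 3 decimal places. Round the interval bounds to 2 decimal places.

Both samples are large (n₁ = 50 ≥ 30, n₂ = 30 ≥ 30), so a z-interval for the difference of means applies.

Point estimate: x̄₁ - x̄₂ = 48 - 41 = 7

Standard error: SE = √(s₁²/n₁ + s₂²/n₂)
= √(12²/50 + 10²/30)
= √(2.880000 + 3.333333)
= 2.492656

For 95% confidence, z* = 1.96 (from standard normal table)
Margin of error: E = z* × SE = 1.96 × 2.492656 = 4.8856

Z-interval: (x̄₁ - x̄₂) ± E = 7 ± 4.8856 = (2.1144, 11.8856)

Rounded to 2 decimal places:

(2.11, 11.89)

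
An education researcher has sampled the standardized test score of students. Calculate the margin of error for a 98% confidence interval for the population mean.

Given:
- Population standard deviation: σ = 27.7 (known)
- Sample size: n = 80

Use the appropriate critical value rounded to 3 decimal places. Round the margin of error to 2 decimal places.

The population standard deviation σ is known, so use the z-interval margin of error formula.

For 98% confidence, z* = 2.326 (from standard normal table)

Margin of error formula for z-interval: E = z* × σ/√n

E = 2.326 × 27.7/√80
  = 2.326 × 3.096954
  = 7.2035

Rounded to 2 decimal places:

7.20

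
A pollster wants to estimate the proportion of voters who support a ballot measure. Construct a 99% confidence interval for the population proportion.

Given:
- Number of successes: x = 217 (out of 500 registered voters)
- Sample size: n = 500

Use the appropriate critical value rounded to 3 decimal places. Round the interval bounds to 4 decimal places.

Sample proportion: p̂ = 217/500 = 0.434000

Check conditions for normal approximation:
  np̂ = 217 ≥ 10 ✓
  n(1-p̂) = 283 ≥ 10 ✓

The sample is large enough, so use a z-interval (normal approximation) for the proportion.

For 99% confidence, z* = 2.576 (from standard normal table)

Standard error: SE = √(p̂(1-p̂)/n) = √(0.434000×0.566000/500) = 0.02216502

Margin of error: E = z* × SE = 2.576 × 0.02216502 = 0.057097

Z-interval: p̂ ± E = 0.434000 ± 0.057097 = (0.376903, 0.491097)

Rounded to 4 decimal places:

(0.3769, 0.4911)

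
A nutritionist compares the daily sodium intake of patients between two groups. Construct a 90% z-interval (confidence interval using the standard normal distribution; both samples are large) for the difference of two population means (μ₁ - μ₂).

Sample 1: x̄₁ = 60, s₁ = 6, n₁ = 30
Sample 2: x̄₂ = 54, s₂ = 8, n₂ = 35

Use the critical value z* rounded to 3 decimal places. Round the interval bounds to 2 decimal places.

Both samples are large (n₁ = 30 ≥ 30, n₂ = 35 ≥ 30), so a z-interval for the difference of means applies.

Point estimate: x̄₁ - x̄₂ = 60 - 54 = 6

Standard error: SE = √(s₁²/n₁ + s₂²/n₂)
= √(6²/30 + 8²/35)
= √(1.200000 + 1.828571)
= 1.740279

For 90% confidence, z* = 1.645 (from standard normal table)
Margin of error: E = z* × SE = 1.645 × 1.740279 = 2.8628

Z-interval: (x̄₁ - x̄₂) ± E = 6 ± 2.8628 = (3.1372, 8.8628)

Rounded to 2 decimal places:

(3.14, 8.86)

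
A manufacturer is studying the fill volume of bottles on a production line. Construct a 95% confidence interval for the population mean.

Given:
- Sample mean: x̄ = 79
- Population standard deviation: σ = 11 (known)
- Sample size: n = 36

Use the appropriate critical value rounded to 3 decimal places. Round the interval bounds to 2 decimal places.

The population standard deviation σ is known, so use a z-interval (standard normal critical value).

For 95% confidence, z* = 1.96 (from standard normal table)

Standard error: SE = σ/√n = 11/√36 = 1.833333

Margin of error: E = z* × SE = 1.96 × 1.833333 = 3.5933

Z-interval: x̄ ± E = 79 ± 3.5933 = (75.4067, 82.5933)

Rounded to 2 decimal places:

(75.41, 82.59)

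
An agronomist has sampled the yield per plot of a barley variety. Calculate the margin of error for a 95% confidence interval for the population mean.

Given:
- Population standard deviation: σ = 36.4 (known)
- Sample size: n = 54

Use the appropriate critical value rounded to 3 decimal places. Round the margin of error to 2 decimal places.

The population standard deviation σ is known, so use the z-interval margin of error formula.

For 95% confidence, z* = 1.96 (from standard normal table)

Margin of error formula for z-interval: E = z* × σ/√n

E = 1.96 × 36.4/√54
  = 1.96 × 4.953413
  = 9.7087

Rounded to 2 decimal places:

9.71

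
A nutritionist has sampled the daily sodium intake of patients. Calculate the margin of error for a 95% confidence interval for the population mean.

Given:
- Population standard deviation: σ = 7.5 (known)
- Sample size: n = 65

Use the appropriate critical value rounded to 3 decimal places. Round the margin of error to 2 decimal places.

The population standard deviation σ is known, so use the z-interval margin of error formula.

For 95% confidence, z* = 1.96 (from standard normal table)

Margin of error formula for z-interval: E = z* × σ/√n

E = 1.96 × 7.5/√65
  = 1.96 × 0.930261
  = 1.8233

Rounded to 2 decimal places:

1.82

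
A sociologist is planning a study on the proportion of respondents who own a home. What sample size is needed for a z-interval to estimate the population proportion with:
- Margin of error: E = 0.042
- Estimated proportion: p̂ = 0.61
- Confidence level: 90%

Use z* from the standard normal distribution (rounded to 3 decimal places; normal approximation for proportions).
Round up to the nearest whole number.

Using z* for proportion z-interval (normal approximation).

For 90% confidence, z* = 1.645 (from standard normal table)

Sample size formula for proportion z-interval: n = z*²p̂(1-p̂)/E²

n = 1.645² × 0.61 × 0.39 / 0.042²
  = 2.706025 × 0.2379 / 0.001764
  = 364.9452

Round up to the nearest whole number: n = 365

365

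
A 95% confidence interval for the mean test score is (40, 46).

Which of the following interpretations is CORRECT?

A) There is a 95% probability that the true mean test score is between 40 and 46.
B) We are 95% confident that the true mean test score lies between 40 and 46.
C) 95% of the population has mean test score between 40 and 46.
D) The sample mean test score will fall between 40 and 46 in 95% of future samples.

A confidence interval represents our confidence in the procedure, not a probability statement about the parameter.

Key concept: If we repeated this sampling process many times and computed a 95% CI each time, about 95% of those intervals would contain the true population parameter.

For this specific interval (40, 46):
- Midpoint (point estimate): 43
- Margin of error: 3

The correct interpretation is the one stating confidence that the true parameter lies in the interval — option B.

B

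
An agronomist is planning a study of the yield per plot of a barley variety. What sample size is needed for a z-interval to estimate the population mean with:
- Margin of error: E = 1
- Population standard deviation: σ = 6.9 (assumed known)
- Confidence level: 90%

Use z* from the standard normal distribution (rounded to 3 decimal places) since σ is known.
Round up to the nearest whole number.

Using z* since population σ is known (z-interval formula).

For 90% confidence, z* = 1.645 (from standard normal table)

Sample size formula for z-interval: n = (z*σ/E)²

n = (1.645 × 6.9 / 1)²
  = (11.350500)²
  = 128.8339

Round up to the nearest whole number: n = 129

129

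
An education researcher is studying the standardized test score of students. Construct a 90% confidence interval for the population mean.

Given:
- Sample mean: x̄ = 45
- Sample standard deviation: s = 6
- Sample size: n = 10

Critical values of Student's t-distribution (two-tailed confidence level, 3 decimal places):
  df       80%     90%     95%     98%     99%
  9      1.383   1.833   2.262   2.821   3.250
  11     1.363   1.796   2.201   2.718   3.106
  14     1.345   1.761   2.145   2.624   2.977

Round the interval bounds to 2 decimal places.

The population standard deviation σ is unknown (only the sample standard deviation s is given), so use a t-interval with df = n - 1 = 10 - 1 = 9.

For 90% confidence with df = 9, t* = 1.833 (from t-table)

Standard error: SE = s/√n = 6/√10 = 1.897367

Margin of error: E = t* × SE = 1.833 × 1.897367 = 3.4779

T-interval: x̄ ± E = 45 ± 3.4779 = (41.5221, 48.4779)

Rounded to 2 decimal places:

(41.52, 48.48)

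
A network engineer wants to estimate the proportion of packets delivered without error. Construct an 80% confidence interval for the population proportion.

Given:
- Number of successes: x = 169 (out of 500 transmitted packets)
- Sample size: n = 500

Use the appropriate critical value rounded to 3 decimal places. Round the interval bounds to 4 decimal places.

Sample proportion: p̂ = 169/500 = 0.338000

Check conditions for normal approximation:
  np̂ = 169 ≥ 10 ✓
  n(1-p̂) = 331 ≥ 10 ✓

The sample is large enough, so use a z-interval (normal approximation) for the proportion.

For 80% confidence, z* = 1.282 (from standard normal table)

Standard error: SE = √(p̂(1-p̂)/n) = √(0.338000×0.662000/500) = 0.02115448

Margin of error: E = z* × SE = 1.282 × 0.02115448 = 0.027120

Z-interval: p̂ ± E = 0.338000 ± 0.027120 = (0.310880, 0.365120)

Rounded to 4 decimal places:

(0.3109, 0.3651)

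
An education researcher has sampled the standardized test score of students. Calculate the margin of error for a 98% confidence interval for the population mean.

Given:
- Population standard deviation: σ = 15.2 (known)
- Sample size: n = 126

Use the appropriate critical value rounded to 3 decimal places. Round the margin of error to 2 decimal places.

The population standard deviation σ is known, so use the z-interval margin of error formula.

For 98% confidence, z* = 2.326 (from standard normal table)

Margin of error formula for z-interval: E = z* × σ/√n

E = 2.326 × 15.2/√126
  = 2.326 × 1.354124
  = 3.1497

Rounded to 2 decimal places:

3.15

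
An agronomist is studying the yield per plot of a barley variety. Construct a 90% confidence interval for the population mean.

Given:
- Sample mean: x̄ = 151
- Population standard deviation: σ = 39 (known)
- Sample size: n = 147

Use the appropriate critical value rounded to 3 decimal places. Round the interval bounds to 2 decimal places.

The population standard deviation σ is known, so use a z-interval (standard normal critical value).

For 90% confidence, z* = 1.645 (from standard normal table)

Standard error: SE = σ/√n = 39/√147 = 3.216666

Margin of error: E = z* × SE = 1.645 × 3.216666 = 5.2914

Z-interval: x̄ ± E = 151 ± 5.2914 = (145.7086, 156.2914)

Rounded to 2 decimal places:

(145.71, 156.29)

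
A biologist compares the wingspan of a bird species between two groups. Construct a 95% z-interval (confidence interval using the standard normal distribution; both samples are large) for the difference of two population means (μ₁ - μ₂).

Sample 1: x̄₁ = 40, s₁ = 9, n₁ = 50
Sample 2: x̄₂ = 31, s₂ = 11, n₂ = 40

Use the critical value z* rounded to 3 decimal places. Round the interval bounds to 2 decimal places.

Both samples are large (n₁ = 50 ≥ 30, n₂ = 40 ≥ 30), so a z-interval for the difference of means applies.

Point estimate: x̄₁ - x̄₂ = 40 - 31 = 9

Standard error: SE = √(s₁²/n₁ + s₂²/n₂)
= √(9²/50 + 11²/40)
= √(1.620000 + 3.025000)
= 2.155226

For 95% confidence, z* = 1.96 (from standard normal table)
Margin of error: E = z* × SE = 1.96 × 2.155226 = 4.2242

Z-interval: (x̄₁ - x̄₂) ± E = 9 ± 4.2242 = (4.7758, 13.2242)

Rounded to 2 decimal places:

(4.78, 13.22)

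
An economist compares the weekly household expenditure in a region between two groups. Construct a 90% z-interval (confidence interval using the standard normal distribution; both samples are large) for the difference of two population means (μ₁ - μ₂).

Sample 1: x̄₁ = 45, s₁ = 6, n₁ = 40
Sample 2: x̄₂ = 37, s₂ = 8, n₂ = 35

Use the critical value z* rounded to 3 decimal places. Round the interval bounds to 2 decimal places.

Both samples are large (n₁ = 40 ≥ 30, n₂ = 35 ≥ 30), so a z-interval for the difference of means applies.

Point estimate: x̄₁ - x̄₂ = 45 - 37 = 8

Standard error: SE = √(s₁²/n₁ + s₂²/n₂)
= √(6²/40 + 8²/35)
= √(0.900000 + 1.828571)
= 1.651839

For 90% confidence, z* = 1.645 (from standard normal table)
Margin of error: E = z* × SE = 1.645 × 1.651839 = 2.7173

Z-interval: (x̄₁ - x̄₂) ± E = 8 ± 2.7173 = (5.2827, 10.7173)

Rounded to 2 decimal places:

(5.28, 10.72)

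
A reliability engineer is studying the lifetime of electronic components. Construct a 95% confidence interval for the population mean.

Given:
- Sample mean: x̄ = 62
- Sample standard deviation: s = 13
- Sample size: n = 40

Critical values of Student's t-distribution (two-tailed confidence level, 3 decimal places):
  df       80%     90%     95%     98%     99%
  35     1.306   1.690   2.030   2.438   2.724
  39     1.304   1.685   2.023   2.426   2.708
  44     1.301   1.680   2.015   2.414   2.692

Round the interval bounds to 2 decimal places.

The population standard deviation σ is unknown (only the sample standard deviation s is given), so use a t-interval with df = n - 1 = 40 - 1 = 39.

For 95% confidence with df = 39, t* = 2.023 (from t-table)

Standard error: SE = s/√n = 13/√40 = 2.055480

Margin of error: E = t* × SE = 2.023 × 2.055480 = 4.1582

T-interval: x̄ ± E = 62 ± 4.1582 = (57.8418, 66.1582)

Rounded to 2 decimal places:

(57.84, 66.16)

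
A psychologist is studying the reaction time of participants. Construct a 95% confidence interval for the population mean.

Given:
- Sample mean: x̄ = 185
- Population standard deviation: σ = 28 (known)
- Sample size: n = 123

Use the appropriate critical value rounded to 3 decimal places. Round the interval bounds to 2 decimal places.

The population standard deviation σ is known, so use a z-interval (standard normal critical value).

For 95% confidence, z* = 1.96 (from standard normal table)

Standard error: SE = σ/√n = 28/√123 = 2.524675

Margin of error: E = z* × SE = 1.96 × 2.524675 = 4.9484

Z-interval: x̄ ± E = 185 ± 4.9484 = (180.0516, 189.9484)

Rounded to 2 decimal places:

(180.05, 189.95)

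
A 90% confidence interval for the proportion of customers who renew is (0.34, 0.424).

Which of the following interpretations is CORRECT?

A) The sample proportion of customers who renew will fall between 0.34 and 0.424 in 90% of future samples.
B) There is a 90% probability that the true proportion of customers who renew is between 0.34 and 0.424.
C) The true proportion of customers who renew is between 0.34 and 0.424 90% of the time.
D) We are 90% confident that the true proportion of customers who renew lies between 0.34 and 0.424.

A confidence interval represents our confidence in the procedure, not a probability statement about the parameter.

Key concept: If we repeated this sampling process many times and computed a 90% CI each time, about 90% of those intervals would contain the true population parameter.

For this specific interval (0.34, 0.424):
- Midpoint (point estimate): 0.382
- Margin of error: 0.042

The correct interpretation is the one stating confidence that the true parameter lies in the interval — option D.

D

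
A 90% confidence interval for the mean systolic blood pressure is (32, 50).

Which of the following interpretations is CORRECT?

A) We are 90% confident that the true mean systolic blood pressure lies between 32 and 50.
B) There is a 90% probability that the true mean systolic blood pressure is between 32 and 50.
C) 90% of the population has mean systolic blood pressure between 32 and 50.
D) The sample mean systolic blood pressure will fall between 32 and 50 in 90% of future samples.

A confidence interval represents our confidence in the procedure, not a probability statement about the parameter.

Key concept: If we repeated this sampling process many times and computed a 90% CI each time, about 90% of those intervals would contain the true population parameter.

For this specific interval (32, 50):
- Midpoint (point estimate): 41
- Margin of error: 9

The correct interpretation is the one stating confidence that the true parameter lies in the interval — option A.

A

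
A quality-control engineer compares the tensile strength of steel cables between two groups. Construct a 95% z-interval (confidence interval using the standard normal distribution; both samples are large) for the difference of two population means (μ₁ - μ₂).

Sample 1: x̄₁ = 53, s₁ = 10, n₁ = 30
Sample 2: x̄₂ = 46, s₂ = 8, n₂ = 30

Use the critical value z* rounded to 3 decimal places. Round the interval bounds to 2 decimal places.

Both samples are large (n₁ = 30 ≥ 30, n₂ = 30 ≥ 30), so a z-interval for the difference of means applies.

Point estimate: x̄₁ - x̄₂ = 53 - 46 = 7

Standard error: SE = √(s₁²/n₁ + s₂²/n₂)
= √(10²/30 + 8²/30)
= √(3.333333 + 2.133333)
= 2.338090

For 95% confidence, z* = 1.96 (from standard normal table)
Margin of error: E = z* × SE = 1.96 × 2.338090 = 4.5827

Z-interval: (x̄₁ - x̄₂) ± E = 7 ± 4.5827 = (2.4173, 11.5827)

Rounded to 2 decimal places:

(2.42, 11.58)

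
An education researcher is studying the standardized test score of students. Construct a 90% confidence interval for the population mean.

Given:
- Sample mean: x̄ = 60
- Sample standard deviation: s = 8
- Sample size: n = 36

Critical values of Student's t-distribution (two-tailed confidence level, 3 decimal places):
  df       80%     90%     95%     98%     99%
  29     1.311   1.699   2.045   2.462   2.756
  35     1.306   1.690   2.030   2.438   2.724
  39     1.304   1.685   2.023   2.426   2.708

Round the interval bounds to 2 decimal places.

The population standard deviation σ is unknown (only the sample standard deviation s is given), so use a t-interval with df = n - 1 = 36 - 1 = 35.

For 90% confidence with df = 35, t* = 1.690 (from t-table)

Standard error: SE = s/√n = 8/√36 = 1.333333

Margin of error: E = t* × SE = 1.690 × 1.333333 = 2.2533

T-interval: x̄ ± E = 60 ± 2.2533 = (57.7467, 62.2533)

Rounded to 2 decimal places:

(57.75, 62.25)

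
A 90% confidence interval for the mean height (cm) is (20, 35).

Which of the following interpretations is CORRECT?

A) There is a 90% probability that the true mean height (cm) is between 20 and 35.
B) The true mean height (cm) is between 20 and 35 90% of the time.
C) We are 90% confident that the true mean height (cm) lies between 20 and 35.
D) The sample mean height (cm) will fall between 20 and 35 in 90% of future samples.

A confidence interval represents our confidence in the procedure, not a probability statement about the parameter.

Key concept: If we repeated this sampling process many times and computed a 90% CI each time, about 90% of those intervals would contain the true population parameter.

For this specific interval (20, 35):
- Midpoint (point estimate): 27.5
- Margin of error: 7.5

The correct interpretation is the one stating confidence that the true parameter lies in the interval — option C.

C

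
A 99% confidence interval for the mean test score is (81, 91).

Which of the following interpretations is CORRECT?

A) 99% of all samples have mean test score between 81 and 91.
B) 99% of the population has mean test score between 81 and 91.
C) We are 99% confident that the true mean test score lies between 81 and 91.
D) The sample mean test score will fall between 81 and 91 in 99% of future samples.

A confidence interval represents our confidence in the procedure, not a probability statement about the parameter.

Key concept: If we repeated this sampling process many times and computed a 99% CI each time, about 99% of those intervals would contain the true population parameter.

For this specific interval (81, 91):
- Midpoint (point estimate): 86
- Margin of error: 5

The correct interpretation is the one stating confidence that the true parameter lies in the interval — option C.

C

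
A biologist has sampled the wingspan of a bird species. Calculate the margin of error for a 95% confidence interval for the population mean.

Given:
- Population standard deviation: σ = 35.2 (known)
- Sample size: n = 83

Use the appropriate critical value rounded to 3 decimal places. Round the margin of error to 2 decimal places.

The population standard deviation σ is known, so use the z-interval margin of error formula.

For 95% confidence, z* = 1.96 (from standard normal table)

Margin of error formula for z-interval: E = z* × σ/√n

E = 1.96 × 35.2/√83
  = 1.96 × 3.863702
  = 7.5729

Rounded to 2 decimal places:

7.57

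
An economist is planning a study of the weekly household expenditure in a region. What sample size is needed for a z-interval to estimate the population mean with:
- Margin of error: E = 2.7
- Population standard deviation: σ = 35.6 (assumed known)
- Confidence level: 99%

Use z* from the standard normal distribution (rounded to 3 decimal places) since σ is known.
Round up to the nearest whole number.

Using z* since population σ is known (z-interval formula).

For 99% confidence, z* = 2.576 (from standard normal table)

Sample size formula for z-interval: n = (z*σ/E)²

n = (2.576 × 35.6 / 2.7)²
  = (33.965037)²
  = 1153.6237

Round up to the nearest whole number: n = 1154

1154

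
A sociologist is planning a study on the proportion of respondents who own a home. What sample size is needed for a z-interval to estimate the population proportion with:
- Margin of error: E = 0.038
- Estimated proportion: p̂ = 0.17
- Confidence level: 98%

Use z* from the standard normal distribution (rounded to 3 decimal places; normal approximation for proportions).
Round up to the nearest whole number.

Using z* for proportion z-interval (normal approximation).

For 98% confidence, z* = 2.326 (from standard normal table)

Sample size formula for proportion z-interval: n = z*²p̂(1-p̂)/E²

n = 2.326² × 0.17 × 0.83 / 0.038²
  = 5.410276 × 0.1411 / 0.001444
  = 528.6634

Round up to the nearest whole number: n = 529

529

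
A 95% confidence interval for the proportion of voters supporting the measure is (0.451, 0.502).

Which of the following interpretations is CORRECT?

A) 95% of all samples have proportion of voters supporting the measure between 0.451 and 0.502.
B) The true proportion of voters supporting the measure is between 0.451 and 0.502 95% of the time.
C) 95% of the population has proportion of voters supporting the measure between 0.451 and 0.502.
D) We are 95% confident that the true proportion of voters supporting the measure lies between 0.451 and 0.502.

A confidence interval represents our confidence in the procedure, not a probability statement about the parameter.

Key concept: If we repeated this sampling process many times and computed a 95% CI each time, about 95% of those intervals would contain the true population parameter.

For this specific interval (0.451, 0.502):
- Midpoint (point estimate): 0.4765
- Margin of error: 0.0255

The correct interpretation is the one stating confidence that the true parameter lies in the interval — option D.

D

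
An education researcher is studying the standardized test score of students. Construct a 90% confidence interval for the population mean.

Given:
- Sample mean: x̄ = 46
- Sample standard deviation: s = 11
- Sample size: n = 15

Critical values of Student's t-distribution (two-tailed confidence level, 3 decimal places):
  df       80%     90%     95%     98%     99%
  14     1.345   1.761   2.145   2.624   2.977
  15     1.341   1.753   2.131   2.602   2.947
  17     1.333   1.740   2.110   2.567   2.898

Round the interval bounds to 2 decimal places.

The population standard deviation σ is unknown (only the sample standard deviation s is given), so use a t-interval with df = n - 1 = 15 - 1 = 14.

For 90% confidence with df = 14, t* = 1.761 (from t-table)

Standard error: SE = s/√n = 11/√15 = 2.840188

Margin of error: E = t* × SE = 1.761 × 2.840188 = 5.0016

T-interval: x̄ ± E = 46 ± 5.0016 = (40.9984, 51.0016)

Rounded to 2 decimal places:

(41.00, 51.00)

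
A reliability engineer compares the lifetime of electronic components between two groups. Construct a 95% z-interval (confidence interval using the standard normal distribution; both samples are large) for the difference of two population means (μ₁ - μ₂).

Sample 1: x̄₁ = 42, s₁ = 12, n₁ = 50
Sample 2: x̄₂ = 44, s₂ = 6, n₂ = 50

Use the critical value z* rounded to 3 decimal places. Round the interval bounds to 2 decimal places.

Both samples are large (n₁ = 50 ≥ 30, n₂ = 50 ≥ 30), so a z-interval for the difference of means applies.

Point estimate: x̄₁ - x̄₂ = 42 - 44 = -2

Standard error: SE = √(s₁²/n₁ + s₂²/n₂)
= √(12²/50 + 6²/50)
= √(2.880000 + 0.720000)
= 1.897367

For 95% confidence, z* = 1.96 (from standard normal table)
Margin of error: E = z* × SE = 1.96 × 1.897367 = 3.7188

Z-interval: (x̄₁ - x̄₂) ± E = -2 ± 3.7188 = (-5.7188, 1.7188)

Rounded to 2 decimal places:

(-5.72, 1.72)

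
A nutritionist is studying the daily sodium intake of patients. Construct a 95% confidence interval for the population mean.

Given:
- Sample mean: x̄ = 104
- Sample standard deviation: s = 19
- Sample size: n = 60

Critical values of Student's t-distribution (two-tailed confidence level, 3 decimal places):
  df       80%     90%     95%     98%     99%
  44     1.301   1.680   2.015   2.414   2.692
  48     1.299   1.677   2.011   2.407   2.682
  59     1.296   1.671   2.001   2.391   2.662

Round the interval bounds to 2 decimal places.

The population standard deviation σ is unknown (only the sample standard deviation s is given), so use a t-interval with df = n - 1 = 60 - 1 = 59.

For 95% confidence with df = 59, t* = 2.001 (from t-table)

Standard error: SE = s/√n = 19/√60 = 2.452889

Margin of error: E = t* × SE = 2.001 × 2.452889 = 4.9082

T-interval: x̄ ± E = 104 ± 4.9082 = (99.0918, 108.9082)

Rounded to 2 decimal places:

(99.09, 108.91)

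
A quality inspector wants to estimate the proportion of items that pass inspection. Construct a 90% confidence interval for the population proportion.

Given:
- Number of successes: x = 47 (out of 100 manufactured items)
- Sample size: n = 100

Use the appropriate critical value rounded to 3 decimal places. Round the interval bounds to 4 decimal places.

Sample proportion: p̂ = 47/100 = 0.470000

Check conditions for normal approximation:
  np̂ = 47 ≥ 10 ✓
  n(1-p̂) = 53 ≥ 10 ✓

The sample is large enough, so use a z-interval (normal approximation) for the proportion.

For 90% confidence, z* = 1.645 (from standard normal table)

Standard error: SE = √(p̂(1-p̂)/n) = √(0.470000×0.530000/100) = 0.04990992

Margin of error: E = z* × SE = 1.645 × 0.04990992 = 0.082102

Z-interval: p̂ ± E = 0.470000 ± 0.082102 = (0.387898, 0.552102)

Rounded to 4 decimal places:

(0.3879, 0.5521)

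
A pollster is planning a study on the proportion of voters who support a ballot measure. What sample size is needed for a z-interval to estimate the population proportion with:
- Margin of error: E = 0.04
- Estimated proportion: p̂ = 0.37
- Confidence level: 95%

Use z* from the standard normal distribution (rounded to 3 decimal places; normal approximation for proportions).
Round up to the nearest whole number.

Using z* for proportion z-interval (normal approximation).

For 95% confidence, z* = 1.96 (from standard normal table)

Sample size formula for proportion z-interval: n = z*²p̂(1-p̂)/E²

n = 1.96² × 0.37 × 0.63 / 0.04²
  = 3.8416 × 0.2331 / 0.0016
  = 559.6731

Round up to the nearest whole number: n = 560

560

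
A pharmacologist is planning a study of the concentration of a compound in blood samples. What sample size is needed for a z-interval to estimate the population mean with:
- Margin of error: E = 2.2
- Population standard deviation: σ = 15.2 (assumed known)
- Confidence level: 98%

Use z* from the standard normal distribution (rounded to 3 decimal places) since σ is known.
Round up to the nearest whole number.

Using z* since population σ is known (z-interval formula).

For 98% confidence, z* = 2.326 (from standard normal table)

Sample size formula for z-interval: n = (z*σ/E)²

n = (2.326 × 15.2 / 2.2)²
  = (16.070545)²
  = 258.2624

Round up to the nearest whole number: n = 259

259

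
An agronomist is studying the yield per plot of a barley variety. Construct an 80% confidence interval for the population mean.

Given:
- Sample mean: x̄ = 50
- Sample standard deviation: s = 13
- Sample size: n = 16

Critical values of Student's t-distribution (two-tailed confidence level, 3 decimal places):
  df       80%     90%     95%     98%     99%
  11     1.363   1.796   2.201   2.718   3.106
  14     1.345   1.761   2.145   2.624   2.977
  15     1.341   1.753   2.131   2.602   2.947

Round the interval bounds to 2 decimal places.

The population standard deviation σ is unknown (only the sample standard deviation s is given), so use a t-interval with df = n - 1 = 16 - 1 = 15.

For 80% confidence with df = 15, t* = 1.341 (from t-table)

Standard error: SE = s/√n = 13/√16 = 3.250000

Margin of error: E = t* × SE = 1.341 × 3.250000 = 4.3582

T-interval: x̄ ± E = 50 ± 4.3582 = (45.6418, 54.3582)

Rounded to 2 decimal places:

(45.64, 54.36)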